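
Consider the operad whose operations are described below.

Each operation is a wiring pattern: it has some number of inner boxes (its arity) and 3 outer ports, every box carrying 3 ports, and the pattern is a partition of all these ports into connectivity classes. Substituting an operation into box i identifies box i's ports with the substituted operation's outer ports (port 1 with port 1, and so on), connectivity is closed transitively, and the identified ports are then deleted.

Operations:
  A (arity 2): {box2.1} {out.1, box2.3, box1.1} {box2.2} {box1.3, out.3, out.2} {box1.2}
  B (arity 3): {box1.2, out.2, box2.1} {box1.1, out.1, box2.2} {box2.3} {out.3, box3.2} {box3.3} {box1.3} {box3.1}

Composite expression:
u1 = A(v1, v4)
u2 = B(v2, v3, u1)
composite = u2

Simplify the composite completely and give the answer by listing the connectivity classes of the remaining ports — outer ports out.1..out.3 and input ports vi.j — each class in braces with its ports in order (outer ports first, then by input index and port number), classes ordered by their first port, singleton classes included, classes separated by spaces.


{out.1, v2.1, v3.2} {out.2, v2.2, v3.1} {out.3, v1.3} {v1.1, v4.3} {v1.2} {v2.3} {v3.3} {v4.1} {v4.2}


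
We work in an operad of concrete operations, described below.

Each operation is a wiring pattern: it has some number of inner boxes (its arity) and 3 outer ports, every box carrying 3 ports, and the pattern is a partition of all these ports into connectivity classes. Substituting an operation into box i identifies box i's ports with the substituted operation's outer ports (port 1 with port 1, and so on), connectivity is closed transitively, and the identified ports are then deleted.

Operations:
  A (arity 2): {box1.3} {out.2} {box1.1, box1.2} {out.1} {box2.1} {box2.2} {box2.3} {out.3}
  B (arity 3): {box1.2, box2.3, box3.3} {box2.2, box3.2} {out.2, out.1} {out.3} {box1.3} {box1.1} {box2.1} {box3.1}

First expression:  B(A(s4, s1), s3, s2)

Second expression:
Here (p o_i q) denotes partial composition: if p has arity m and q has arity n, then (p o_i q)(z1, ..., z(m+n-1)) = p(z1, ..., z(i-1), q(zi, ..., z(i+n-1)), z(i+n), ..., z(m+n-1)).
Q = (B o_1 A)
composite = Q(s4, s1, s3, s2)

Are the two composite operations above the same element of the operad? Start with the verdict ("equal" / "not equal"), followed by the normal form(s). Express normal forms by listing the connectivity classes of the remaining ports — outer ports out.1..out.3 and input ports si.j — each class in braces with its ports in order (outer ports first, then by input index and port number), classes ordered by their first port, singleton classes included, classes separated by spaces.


equal; the common form is {out.1, out.2} {out.3} {s1.1} {s1.2} {s1.3} {s2.1} {s2.2, s3.2} {s2.3, s3.3} {s3.1} {s4.1, s4.2} {s4.3}

Reducing the first expression gives {out.1, out.2} {out.3} {s1.1} {s1.2} {s1.3} {s2.1} {s2.2, s3.2} {s2.3, s3.3} {s3.1} {s4.1, s4.2} {s4.3}
Reducing the second expression gives {out.1, out.2} {out.3} {s1.1} {s1.2} {s1.3} {s2.1} {s2.2, s3.2} {s2.3, s3.3} {s3.1} {s4.1, s4.2} {s4.3}
The normal forms match — equal.


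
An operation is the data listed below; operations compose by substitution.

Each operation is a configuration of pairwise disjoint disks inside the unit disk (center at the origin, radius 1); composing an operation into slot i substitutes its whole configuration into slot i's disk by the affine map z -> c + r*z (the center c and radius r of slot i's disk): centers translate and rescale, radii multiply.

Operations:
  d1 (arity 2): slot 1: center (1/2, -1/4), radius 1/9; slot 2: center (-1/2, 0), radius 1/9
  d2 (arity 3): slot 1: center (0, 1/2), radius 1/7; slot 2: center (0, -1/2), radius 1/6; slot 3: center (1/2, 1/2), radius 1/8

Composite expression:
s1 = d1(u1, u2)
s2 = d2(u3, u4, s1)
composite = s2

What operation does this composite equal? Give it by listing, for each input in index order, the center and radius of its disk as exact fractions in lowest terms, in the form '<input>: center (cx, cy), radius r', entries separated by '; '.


u1: center (9/16, 15/32), radius 1/72; u2: center (7/16, 1/2), radius 1/72; u3: center (0, 1/2), radius 1/7; u4: center (0, -1/2), radius 1/6

Follow each u-input down from d2: c' goes to c + r*c', radius to r*r'.
input u3: applying the 1 nested substitution gives center (0, 1/2), radius 1/7
input u4: applying the 1 nested substitution gives center (0, -1/2), radius 1/6
input u1: applying the 2 nested substitutions gives center (9/16, 15/32), radius 1/72
input u2: applying the 2 nested substitutions gives center (7/16, 1/2), radius 1/72


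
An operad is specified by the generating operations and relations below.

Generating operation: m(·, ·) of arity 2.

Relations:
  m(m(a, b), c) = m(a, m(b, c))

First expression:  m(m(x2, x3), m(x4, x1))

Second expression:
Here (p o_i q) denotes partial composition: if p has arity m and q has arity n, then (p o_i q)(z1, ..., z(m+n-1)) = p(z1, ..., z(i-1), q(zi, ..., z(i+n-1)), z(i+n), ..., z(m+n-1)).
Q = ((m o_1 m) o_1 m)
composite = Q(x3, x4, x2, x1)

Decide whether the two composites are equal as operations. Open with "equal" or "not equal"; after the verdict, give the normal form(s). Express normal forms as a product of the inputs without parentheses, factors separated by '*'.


not equal: they reduce to x2 * x3 * x4 * x1 and x3 * x4 * x2 * x1

The first composite normalizes to x2 * x3 * x4 * x1
The second composite normalizes to x3 * x4 * x2 * x1
Distinct normal forms: not equal.


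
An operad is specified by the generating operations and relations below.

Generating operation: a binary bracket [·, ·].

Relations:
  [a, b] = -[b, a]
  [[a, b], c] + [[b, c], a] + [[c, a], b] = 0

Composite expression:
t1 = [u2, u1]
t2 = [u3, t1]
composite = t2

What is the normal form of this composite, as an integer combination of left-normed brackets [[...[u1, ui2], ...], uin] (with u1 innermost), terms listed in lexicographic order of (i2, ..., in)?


Antisymmetry and Jacobi reduce to u1-anchored left-normed brackets.
Composite bracket: [u3, [u2, u1]]
Each bracket splits as ab - ba, giving 4 signed words (2^2 = 4).
Coefficients come from the u1-initial words:
  from u1u2u3, sign +1: term +[[u1, u2], u3]

[[u1, u2], u3]


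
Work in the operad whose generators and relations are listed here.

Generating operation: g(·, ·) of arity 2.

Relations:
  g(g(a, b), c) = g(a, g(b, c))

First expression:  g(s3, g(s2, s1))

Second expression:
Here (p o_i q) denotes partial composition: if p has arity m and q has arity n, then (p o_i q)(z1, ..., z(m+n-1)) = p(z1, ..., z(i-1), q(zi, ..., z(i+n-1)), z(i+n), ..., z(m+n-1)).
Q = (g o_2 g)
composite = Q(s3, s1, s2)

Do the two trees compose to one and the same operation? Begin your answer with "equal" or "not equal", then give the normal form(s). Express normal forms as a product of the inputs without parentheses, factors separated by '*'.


not equal; first: s3 * s2 * s1; second: s3 * s1 * s2

Normal form of the first expression: s3 * s2 * s1
Normal form of the second expression: s3 * s1 * s2
Different reductions; not equal.


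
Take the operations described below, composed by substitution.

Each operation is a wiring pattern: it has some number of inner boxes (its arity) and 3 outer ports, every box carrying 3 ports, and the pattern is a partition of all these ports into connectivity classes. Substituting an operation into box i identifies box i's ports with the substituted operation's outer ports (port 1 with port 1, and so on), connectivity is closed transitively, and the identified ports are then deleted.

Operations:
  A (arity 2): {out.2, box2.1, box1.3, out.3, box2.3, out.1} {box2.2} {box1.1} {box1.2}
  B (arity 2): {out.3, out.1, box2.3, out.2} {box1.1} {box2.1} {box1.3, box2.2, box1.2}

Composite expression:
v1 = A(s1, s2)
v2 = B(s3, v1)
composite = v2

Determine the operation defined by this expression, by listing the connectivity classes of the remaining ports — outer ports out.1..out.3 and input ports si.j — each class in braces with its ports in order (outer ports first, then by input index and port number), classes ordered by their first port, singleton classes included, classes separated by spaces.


{out.1, out.2, out.3, s1.3, s2.1, s2.3, s3.2, s3.3} {s1.1} {s1.2} {s2.2} {s3.1}

Reachability decides: close wires over B-identified ports.
the subtree at A composes to {out.1, out.2, out.3, s1.3, s2.1, s2.3} {s1.1} {s1.2} {s2.2} on (s1, s2); out.j = own outer ports
the subtree at B composes to {out.1, out.2, out.3, s1.3, s2.1, s2.3, s3.2, s3.3} {s1.1} {s1.2} {s2.2} {s3.1} on (s3, s1, s2); out.j = own outer ports


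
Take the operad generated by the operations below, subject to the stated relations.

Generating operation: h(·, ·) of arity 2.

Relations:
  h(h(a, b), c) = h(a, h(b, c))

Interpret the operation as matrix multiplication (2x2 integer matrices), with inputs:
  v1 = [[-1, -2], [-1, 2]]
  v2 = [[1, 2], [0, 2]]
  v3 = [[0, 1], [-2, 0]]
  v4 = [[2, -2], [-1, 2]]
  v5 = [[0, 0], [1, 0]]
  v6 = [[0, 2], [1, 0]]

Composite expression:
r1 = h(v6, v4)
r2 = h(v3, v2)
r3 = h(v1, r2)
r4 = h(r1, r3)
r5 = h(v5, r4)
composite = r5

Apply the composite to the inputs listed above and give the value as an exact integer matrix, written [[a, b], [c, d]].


[[0, 0], [-24, -52]]

h(v6, v4) = [[-2, 4], [2, -2]]
h(v3, v2) = [[0, 2], [-2, -4]]
h(v1, h(v3, v2)) = [[4, 6], [-4, -10]]
h(h(v6, v4), h(v1, h(v3, v2))) = [[-24, -52], [16, 32]]
h(v5, h(h(v6, v4), h(v1, h(v3, v2)))) = [[0, 0], [-24, -52]]


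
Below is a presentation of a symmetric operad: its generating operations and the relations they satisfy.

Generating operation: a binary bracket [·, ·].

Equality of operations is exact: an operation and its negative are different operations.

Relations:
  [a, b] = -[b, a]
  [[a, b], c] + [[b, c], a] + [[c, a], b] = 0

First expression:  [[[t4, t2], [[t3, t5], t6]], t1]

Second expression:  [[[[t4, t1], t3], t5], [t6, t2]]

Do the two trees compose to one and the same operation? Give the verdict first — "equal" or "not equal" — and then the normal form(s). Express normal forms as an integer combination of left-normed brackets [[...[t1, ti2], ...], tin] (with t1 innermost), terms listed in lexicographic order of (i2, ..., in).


Normal form of the first expression: [[[[[t1, t2], t4], t3], t5], t6] - [[[[[t1, t2], t4], t5], t3], t6] - [[[[[t1, t2], t4], t6], t3], t5] + [[[[[t1, t2], t4], t6], t5], t3] - [[[[[t1, t3], t5], t6], t2], t4] + [[[[[t1, t3], t5], t6], t4], t2] - [[[[[t1, t4], t2], t3], t5], t6] + [[[[[t1, t4], t2], t5], t3], t6] + [[[[[t1, t4], t2], t6], t3], t5] - [[[[[t1, t4], t2], t6], t5], t3] + [[[[[t1, t5], t3], t6], t2], t4] - [[[[[t1, t5], t3], t6], t4], t2] + [[[[[t1, t6], t3], t5], t2], t4] - [[[[[t1, t6], t3], t5], t4], t2] - [[[[[t1, t6], t5], t3], t2], t4] + [[[[[t1, t6], t5], t3], t4], t2]
Normal form of the second expression: [[[[[t1, t4], t3], t5], t2], t6] - [[[[[t1, t4], t3], t5], t6], t2]
The forms do not match — not equal.

not equal; first: [[[[[t1, t2], t4], t3], t5], t6] - [[[[[t1, t2], t4], t5], t3], t6] - [[[[[t1, t2], t4], t6], t3], t5] + [[[[[t1, t2], t4], t6], t5], t3] - [[[[[t1, t3], t5], t6], t2], t4] + [[[[[t1, t3], t5], t6], t4], t2] - [[[[[t1, t4], t2], t3], t5], t6] + [[[[[t1, t4], t2], t5], t3], t6] + [[[[[t1, t4], t2], t6], t3], t5] - [[[[[t1, t4], t2], t6], t5], t3] + [[[[[t1, t5], t3], t6], t2], t4] - [[[[[t1, t5], t3], t6], t4], t2] + [[[[[t1, t6], t3], t5], t2], t4] - [[[[[t1, t6], t3], t5], t4], t2] - [[[[[t1, t6], t5], t3], t2], t4] + [[[[[t1, t6], t5], t3], t4], t2]; second: [[[[[t1, t4], t3], t5], t2], t6] - [[[[[t1, t4], t3], t5], t6], t2]


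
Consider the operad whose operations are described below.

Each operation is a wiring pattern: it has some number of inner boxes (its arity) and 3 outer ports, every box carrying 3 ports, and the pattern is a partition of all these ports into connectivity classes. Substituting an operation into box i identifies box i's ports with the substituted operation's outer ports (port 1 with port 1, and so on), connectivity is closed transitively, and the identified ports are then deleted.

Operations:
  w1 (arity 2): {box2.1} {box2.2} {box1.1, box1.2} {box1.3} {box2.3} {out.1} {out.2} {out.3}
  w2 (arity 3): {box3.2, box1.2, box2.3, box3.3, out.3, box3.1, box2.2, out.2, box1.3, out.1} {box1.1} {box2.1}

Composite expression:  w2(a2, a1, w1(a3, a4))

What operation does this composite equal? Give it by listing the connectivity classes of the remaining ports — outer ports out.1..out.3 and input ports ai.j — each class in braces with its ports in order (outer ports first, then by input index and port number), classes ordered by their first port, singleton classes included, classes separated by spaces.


{out.1, out.2, out.3, a1.2, a1.3, a2.2, a2.3} {a1.1} {a2.1} {a3.1, a3.2} {a3.3} {a4.1} {a4.2} {a4.3}

Treat the ports identified at w2 as solder joints: merge, then drop.
stage w1: inputs (a3, a4), connectivity {out.1} {out.2} {out.3} {a3.1, a3.2} {a3.3} {a4.1} {a4.2} {a4.3}, out.j its boundary
stage w2: inputs (a2, a1, a3, a4), connectivity {out.1, out.2, out.3, a1.2, a1.3, a2.2, a2.3} {a1.1} {a2.1} {a3.1, a3.2} {a3.3} {a4.1} {a4.2} {a4.3}, out.j its boundary


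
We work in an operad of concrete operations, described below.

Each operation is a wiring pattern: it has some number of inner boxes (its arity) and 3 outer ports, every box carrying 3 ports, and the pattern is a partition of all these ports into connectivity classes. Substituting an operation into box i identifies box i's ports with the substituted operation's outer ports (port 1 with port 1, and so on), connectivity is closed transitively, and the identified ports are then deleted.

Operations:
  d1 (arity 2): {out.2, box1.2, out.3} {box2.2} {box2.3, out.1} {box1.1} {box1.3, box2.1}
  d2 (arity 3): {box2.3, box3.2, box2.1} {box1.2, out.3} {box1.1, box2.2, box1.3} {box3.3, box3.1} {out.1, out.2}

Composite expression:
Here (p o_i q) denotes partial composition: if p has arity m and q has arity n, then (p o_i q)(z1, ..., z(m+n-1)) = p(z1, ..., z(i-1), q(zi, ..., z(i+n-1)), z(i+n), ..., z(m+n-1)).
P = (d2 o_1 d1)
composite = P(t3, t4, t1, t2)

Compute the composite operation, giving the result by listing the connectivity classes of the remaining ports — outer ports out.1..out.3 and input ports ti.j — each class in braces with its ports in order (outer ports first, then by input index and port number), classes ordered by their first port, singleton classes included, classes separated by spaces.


{out.1, out.2} {out.3, t1.2, t3.2, t4.3} {t1.1, t1.3, t2.2} {t2.1, t2.3} {t3.1} {t3.3, t4.1} {t4.2}

Substituting into d2 glues patterns; closure does the rest.
stage d1: inputs (t3, t4), connectivity {out.1, t4.3} {out.2, out.3, t3.2} {t3.1} {t3.3, t4.1} {t4.2}, out.j its boundary
stage d2: inputs (t3, t4, t1, t2), connectivity {out.1, out.2} {out.3, t1.2, t3.2, t4.3} {t1.1, t1.3, t2.2} {t2.1, t2.3} {t3.1} {t3.3, t4.1} {t4.2}, out.j its boundary


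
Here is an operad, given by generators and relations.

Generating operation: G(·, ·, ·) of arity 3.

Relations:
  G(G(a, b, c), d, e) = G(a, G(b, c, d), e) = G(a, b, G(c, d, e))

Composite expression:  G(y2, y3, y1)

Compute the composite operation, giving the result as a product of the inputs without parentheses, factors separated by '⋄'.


y2 ⋄ y3 ⋄ y1

The G-tree's shape is irrelevant; the y-reading-order decides.
G(y2, y3, y1) collapses to y2 ⋄ y3 ⋄ y1


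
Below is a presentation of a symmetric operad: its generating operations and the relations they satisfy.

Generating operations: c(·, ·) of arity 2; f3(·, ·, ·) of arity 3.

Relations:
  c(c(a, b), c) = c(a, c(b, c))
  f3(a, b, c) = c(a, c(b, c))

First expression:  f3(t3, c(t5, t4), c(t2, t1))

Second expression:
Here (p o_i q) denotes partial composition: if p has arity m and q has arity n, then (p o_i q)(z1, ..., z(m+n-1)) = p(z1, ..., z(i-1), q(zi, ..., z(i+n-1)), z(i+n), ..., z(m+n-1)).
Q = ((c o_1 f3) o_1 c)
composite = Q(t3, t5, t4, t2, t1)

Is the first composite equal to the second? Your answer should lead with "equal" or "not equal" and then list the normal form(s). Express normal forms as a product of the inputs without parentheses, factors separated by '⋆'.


equal; both compose to t3 ⋆ t5 ⋆ t4 ⋆ t2 ⋆ t1

Reducing the first expression gives t3 ⋆ t5 ⋆ t4 ⋆ t2 ⋆ t1
Reducing the second expression gives t3 ⋆ t5 ⋆ t4 ⋆ t2 ⋆ t1
Identical normal forms: equal.


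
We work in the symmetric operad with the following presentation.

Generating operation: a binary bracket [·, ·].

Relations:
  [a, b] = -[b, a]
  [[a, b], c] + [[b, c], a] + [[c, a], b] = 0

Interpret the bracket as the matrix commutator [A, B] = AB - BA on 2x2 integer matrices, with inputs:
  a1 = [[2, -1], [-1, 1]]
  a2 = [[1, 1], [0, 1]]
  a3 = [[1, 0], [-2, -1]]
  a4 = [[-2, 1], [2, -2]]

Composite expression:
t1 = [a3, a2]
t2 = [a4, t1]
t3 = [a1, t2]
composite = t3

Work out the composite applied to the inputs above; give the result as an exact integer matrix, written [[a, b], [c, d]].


[[-12, -12], [0, 12]]

[a3, a2] = [[2, 2], [0, -2]]
[a4, [a3, a2]] = [[-4, -4], [8, 4]]
[a1, [a4, [a3, a2]]] = [[-12, -12], [0, 12]]


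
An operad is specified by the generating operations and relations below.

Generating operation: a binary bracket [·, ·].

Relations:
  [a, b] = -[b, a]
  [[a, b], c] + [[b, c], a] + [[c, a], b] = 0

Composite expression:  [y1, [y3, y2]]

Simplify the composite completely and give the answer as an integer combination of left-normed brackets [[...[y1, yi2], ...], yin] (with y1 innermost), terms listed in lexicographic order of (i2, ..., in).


-[[y1, y2], y3] + [[y1, y3], y2]


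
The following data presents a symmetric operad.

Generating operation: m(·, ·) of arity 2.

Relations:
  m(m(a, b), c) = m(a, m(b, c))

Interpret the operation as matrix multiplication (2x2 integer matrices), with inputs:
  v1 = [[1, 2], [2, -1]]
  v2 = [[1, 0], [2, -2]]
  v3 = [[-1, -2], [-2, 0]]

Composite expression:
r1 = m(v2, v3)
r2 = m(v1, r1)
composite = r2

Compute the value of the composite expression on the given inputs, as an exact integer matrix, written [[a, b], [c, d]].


m(v2, v3) = [[-1, -2], [2, -4]]
m(v1, m(v2, v3)) = [[3, -10], [-4, 0]]

[[3, -10], [-4, 0]]


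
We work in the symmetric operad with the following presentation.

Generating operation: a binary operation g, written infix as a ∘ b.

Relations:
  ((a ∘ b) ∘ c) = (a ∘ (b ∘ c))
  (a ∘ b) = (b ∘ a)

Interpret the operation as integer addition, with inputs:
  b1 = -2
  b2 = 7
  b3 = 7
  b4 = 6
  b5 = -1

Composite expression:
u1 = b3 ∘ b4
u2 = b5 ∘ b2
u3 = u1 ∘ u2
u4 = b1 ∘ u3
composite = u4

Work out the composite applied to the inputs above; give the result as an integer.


17

(b3 ∘ b4) = 13
(b5 ∘ b2) = 6
((b3 ∘ b4) ∘ (b5 ∘ b2)) = 19
(b1 ∘ ((b3 ∘ b4) ∘ (b5 ∘ b2))) = 17


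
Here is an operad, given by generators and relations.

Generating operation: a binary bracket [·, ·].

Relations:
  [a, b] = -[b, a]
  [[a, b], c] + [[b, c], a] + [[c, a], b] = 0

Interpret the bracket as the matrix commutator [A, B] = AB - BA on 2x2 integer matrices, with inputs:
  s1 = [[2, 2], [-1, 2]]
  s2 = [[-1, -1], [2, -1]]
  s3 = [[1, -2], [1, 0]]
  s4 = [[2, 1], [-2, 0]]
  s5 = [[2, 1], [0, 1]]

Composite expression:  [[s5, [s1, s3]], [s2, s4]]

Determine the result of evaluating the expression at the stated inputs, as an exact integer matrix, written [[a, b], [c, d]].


[[-10, -4], [8, 10]]


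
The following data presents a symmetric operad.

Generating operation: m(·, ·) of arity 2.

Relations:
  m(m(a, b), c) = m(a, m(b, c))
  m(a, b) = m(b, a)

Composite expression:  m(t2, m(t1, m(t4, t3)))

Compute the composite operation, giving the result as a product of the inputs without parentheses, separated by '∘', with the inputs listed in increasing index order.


Reordering under m is free, so list the t-inputs canonically.
m(t4, t3) spells out as t4 ∘ t3
m(t1, m(t4, t3)) spells out as t1 ∘ t4 ∘ t3
m(t2, m(t1, m(t4, t3))) spells out as t2 ∘ t1 ∘ t4 ∘ t3
putting the inputs in ascending order: t1 ∘ t2 ∘ t3 ∘ t4

t1 ∘ t2 ∘ t3 ∘ t4


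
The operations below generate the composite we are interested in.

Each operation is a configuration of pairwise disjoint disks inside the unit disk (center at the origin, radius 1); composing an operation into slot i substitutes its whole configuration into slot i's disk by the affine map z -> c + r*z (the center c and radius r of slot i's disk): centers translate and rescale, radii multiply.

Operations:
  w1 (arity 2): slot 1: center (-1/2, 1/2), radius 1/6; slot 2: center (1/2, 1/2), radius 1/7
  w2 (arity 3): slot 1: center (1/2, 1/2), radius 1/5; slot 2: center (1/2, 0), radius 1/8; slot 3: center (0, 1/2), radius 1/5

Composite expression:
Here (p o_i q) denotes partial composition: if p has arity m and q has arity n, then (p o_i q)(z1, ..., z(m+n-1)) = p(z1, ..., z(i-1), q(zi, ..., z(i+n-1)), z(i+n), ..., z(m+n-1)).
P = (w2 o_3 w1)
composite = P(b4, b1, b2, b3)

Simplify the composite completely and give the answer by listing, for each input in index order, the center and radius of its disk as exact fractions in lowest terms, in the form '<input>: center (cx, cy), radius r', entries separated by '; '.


Affine substitution under w2: radii multiply and b-centers shift.
tracing b4 down its 1-map path: center (1/2, 1/2), radius 1/5
tracing b1 down its 1-map path: center (1/2, 0), radius 1/8
tracing b2 down its 2-map path: center (-1/10, 3/5), radius 1/30
tracing b3 down its 2-map path: center (1/10, 3/5), radius 1/35

b1: center (1/2, 0), radius 1/8; b2: center (-1/10, 3/5), radius 1/30; b3: center (1/10, 3/5), radius 1/35; b4: center (1/2, 1/2), radius 1/5


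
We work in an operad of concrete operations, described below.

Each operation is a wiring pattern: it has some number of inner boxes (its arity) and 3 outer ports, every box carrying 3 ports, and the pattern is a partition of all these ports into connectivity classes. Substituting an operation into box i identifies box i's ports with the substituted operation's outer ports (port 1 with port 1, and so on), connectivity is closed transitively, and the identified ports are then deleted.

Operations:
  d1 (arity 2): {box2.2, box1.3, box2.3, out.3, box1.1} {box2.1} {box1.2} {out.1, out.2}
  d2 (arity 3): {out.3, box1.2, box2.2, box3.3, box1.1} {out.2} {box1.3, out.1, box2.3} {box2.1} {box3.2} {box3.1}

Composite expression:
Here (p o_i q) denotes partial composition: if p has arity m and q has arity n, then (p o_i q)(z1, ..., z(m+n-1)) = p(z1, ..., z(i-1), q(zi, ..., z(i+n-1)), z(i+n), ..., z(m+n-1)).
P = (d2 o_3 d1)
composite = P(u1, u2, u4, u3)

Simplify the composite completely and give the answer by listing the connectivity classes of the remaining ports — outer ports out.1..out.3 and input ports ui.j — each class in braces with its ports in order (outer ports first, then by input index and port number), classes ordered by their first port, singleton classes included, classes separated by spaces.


{out.1, u1.3, u2.3} {out.2} {out.3, u1.1, u1.2, u2.2, u3.2, u3.3, u4.1, u4.3} {u2.1} {u3.1} {u4.2}

Substituting into d2 glues patterns; closure does the rest.
d1 over (u4, u3) gives {out.1, out.2} {out.3, u3.2, u3.3, u4.1, u4.3} {u3.1} {u4.2}, out.j being that stage's outer ports
d2 over (u1, u2, u4, u3) gives {out.1, u1.3, u2.3} {out.2} {out.3, u1.1, u1.2, u2.2, u3.2, u3.3, u4.1, u4.3} {u2.1} {u3.1} {u4.2}, out.j being that stage's outer ports


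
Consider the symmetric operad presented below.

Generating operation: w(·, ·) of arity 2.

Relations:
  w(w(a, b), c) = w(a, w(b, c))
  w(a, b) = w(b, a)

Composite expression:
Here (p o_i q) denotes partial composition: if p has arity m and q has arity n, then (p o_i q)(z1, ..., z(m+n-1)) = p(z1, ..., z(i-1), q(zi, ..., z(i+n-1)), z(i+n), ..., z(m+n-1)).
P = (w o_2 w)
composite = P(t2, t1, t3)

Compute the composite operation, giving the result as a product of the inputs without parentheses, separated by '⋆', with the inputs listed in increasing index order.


Shape and order are irrelevant to w; the t-input set decides.
w(t1, t3) collapses to t1 ⋆ t3
w(t2, w(t1, t3)) collapses to t2 ⋆ t1 ⋆ t3
sorting the factors by input index: t1 ⋆ t2 ⋆ t3

t1 ⋆ t2 ⋆ t3


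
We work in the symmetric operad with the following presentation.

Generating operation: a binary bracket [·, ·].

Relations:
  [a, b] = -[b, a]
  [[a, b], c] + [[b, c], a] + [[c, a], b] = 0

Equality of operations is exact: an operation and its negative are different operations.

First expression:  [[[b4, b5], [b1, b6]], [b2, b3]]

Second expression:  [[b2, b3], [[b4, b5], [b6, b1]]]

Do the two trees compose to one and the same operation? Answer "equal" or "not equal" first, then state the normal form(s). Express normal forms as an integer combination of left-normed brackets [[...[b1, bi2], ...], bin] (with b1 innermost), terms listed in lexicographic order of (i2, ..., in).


equal; both compose to -[[[[[b1, b6], b4], b5], b2], b3] + [[[[[b1, b6], b4], b5], b3], b2] + [[[[[b1, b6], b5], b4], b2], b3] - [[[[[b1, b6], b5], b4], b3], b2]

The first expression reduces to -[[[[[b1, b6], b4], b5], b2], b3] + [[[[[b1, b6], b4], b5], b3], b2] + [[[[[b1, b6], b5], b4], b2], b3] - [[[[[b1, b6], b5], b4], b3], b2]
The second expression reduces to -[[[[[b1, b6], b4], b5], b2], b3] + [[[[[b1, b6], b4], b5], b3], b2] + [[[[[b1, b6], b5], b4], b2], b3] - [[[[[b1, b6], b5], b4], b3], b2]
Same normal form: equal.


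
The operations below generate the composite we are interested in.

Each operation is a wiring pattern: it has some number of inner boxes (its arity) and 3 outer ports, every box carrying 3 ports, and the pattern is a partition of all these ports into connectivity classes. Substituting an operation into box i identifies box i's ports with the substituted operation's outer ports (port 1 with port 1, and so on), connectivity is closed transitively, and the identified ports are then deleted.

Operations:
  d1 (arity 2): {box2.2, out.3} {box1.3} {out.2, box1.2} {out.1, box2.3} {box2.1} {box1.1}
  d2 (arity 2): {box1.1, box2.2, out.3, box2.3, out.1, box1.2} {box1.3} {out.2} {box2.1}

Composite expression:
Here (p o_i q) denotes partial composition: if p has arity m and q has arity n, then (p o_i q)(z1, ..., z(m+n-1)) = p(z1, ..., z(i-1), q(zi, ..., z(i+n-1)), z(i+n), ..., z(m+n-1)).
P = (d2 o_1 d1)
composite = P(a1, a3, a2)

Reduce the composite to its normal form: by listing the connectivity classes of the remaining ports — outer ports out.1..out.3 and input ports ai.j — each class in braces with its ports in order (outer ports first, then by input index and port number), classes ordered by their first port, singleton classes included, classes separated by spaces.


{out.1, out.3, a1.2, a2.2, a2.3, a3.3} {out.2} {a1.1} {a1.3} {a2.1} {a3.1} {a3.2}


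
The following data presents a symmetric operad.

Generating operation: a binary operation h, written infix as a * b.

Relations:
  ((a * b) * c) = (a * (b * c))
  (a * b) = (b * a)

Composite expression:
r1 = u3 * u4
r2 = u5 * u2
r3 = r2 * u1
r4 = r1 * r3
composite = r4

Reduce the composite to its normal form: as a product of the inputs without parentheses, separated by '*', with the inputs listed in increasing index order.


Any arrangement under h is one operation, so sort the u-inputs.
(u3 * u4) reduces to u3 * u4
(u5 * u2) reduces to u5 * u2
((u5 * u2) * u1) reduces to u5 * u2 * u1
((u3 * u4) * ((u5 * u2) * u1)) reduces to u3 * u4 * u5 * u2 * u1
rearranged into index order: u1 * u2 * u3 * u4 * u5

u1 * u2 * u3 * u4 * u5


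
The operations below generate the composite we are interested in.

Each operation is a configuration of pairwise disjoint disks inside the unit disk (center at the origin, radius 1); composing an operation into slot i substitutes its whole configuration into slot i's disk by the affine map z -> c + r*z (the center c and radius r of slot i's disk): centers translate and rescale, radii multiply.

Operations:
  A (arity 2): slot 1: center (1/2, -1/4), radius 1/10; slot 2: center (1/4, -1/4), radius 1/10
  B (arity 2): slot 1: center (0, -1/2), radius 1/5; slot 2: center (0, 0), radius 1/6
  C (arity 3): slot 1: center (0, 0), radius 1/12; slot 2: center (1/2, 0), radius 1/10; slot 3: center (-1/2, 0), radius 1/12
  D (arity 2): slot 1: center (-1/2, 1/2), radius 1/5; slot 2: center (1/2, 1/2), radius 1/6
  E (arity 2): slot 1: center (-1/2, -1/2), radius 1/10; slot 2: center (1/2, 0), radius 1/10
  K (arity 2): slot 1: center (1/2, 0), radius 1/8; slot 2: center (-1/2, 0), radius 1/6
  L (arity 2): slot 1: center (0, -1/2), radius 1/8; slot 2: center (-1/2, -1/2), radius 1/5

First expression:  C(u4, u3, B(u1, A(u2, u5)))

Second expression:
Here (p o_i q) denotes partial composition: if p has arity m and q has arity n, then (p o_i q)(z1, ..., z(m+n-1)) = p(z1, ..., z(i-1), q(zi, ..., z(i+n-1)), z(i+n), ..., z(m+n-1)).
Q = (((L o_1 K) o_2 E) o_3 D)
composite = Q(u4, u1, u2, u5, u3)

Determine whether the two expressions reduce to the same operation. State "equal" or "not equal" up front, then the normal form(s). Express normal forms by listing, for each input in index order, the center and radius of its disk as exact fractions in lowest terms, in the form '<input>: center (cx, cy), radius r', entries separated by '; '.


not equal — first u1: center (-1/2, -1/24), radius 1/60; u2: center (-71/144, -1/288), radius 1/720; u3: center (1/2, 0), radius 1/10; u4: center (0, 0), radius 1/12; u5: center (-143/288, -1/288), radius 1/720, second u1: center (-7/96, -49/96), radius 1/480; u2: center (-17/320, -479/960), radius 1/2400; u3: center (-1/2, -1/2), radius 1/5; u4: center (1/16, -1/2), radius 1/64; u5: center (-49/960, -479/960), radius 1/2880

The first expression, normalized: u1: center (-1/2, -1/24), radius 1/60; u2: center (-71/144, -1/288), radius 1/720; u3: center (1/2, 0), radius 1/10; u4: center (0, 0), radius 1/12; u5: center (-143/288, -1/288), radius 1/720
The second expression, normalized: u1: center (-7/96, -49/96), radius 1/480; u2: center (-17/320, -479/960), radius 1/2400; u3: center (-1/2, -1/2), radius 1/5; u4: center (1/16, -1/2), radius 1/64; u5: center (-49/960, -479/960), radius 1/2880
The forms do not match — not equal.


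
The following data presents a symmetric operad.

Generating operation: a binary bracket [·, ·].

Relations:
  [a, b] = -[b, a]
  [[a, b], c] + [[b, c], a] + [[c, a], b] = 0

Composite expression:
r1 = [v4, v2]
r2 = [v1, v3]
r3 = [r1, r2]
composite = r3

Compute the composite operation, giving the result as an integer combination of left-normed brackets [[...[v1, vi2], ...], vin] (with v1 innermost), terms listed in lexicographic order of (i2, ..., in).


[[[v1, v3], v2], v4] - [[[v1, v3], v4], v2]


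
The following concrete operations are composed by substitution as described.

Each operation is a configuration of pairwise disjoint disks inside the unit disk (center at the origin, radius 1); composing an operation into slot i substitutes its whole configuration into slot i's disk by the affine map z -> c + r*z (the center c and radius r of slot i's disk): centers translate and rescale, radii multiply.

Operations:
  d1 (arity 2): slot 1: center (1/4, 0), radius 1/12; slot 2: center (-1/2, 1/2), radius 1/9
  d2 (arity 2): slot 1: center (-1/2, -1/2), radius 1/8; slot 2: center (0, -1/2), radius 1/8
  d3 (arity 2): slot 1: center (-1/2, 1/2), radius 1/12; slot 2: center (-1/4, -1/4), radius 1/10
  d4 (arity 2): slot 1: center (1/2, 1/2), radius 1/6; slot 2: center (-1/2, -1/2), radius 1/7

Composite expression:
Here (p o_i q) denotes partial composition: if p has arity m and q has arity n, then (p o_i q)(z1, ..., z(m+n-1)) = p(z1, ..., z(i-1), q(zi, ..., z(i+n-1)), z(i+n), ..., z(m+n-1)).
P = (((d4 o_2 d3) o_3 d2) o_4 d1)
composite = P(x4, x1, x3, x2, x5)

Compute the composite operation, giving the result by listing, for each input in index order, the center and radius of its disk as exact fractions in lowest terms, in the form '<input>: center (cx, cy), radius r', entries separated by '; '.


x1: center (-4/7, -3/7), radius 1/84; x2: center (-1199/2240, -19/35), radius 1/6720; x3: center (-19/35, -19/35), radius 1/560; x4: center (1/2, 1/2), radius 1/6; x5: center (-601/1120, -607/1120), radius 1/5040

Follow each x-input down from d4: c' goes to c + r*c', radius to r*r'.
input x4: composing its 1 substitution step yields center (1/2, 1/2), radius 1/6
input x1: composing its 2 substitution steps yields center (-4/7, -3/7), radius 1/84
input x3: composing its 3 substitution steps yields center (-19/35, -19/35), radius 1/560
input x2: composing its 4 substitution steps yields center (-1199/2240, -19/35), radius 1/6720
input x5: composing its 4 substitution steps yields center (-601/1120, -607/1120), radius 1/5040


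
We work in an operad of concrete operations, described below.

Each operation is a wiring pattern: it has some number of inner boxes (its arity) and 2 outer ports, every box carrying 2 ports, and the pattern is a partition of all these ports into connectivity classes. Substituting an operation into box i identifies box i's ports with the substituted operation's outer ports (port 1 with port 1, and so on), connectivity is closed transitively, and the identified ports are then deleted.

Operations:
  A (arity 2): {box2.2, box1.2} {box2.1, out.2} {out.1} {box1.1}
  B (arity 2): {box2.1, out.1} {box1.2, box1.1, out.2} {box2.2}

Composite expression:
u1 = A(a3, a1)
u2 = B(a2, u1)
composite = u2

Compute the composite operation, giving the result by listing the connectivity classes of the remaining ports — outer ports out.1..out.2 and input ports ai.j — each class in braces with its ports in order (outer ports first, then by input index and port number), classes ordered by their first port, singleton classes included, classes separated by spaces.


{out.1} {out.2, a2.1, a2.2} {a1.1} {a1.2, a3.2} {a3.1}


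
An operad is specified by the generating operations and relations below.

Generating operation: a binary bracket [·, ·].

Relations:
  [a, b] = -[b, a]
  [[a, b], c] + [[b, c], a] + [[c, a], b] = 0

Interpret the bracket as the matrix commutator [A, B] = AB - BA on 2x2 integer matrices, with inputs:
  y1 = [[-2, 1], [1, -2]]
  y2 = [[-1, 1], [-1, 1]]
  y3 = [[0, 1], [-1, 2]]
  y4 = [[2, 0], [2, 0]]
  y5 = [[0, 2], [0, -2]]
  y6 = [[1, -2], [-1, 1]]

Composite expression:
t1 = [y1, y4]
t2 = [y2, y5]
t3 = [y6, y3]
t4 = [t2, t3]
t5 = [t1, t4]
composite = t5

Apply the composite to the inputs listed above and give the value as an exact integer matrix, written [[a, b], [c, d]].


[[0, 0], [0, 0]]

[y1, y4] = [[2, -2], [2, -2]]
[y2, y5] = [[2, -6], [-2, -2]]
[y6, y3] = [[3, -4], [2, -3]]
[[y2, y5], [y6, y3]] = [[-20, 20], [-20, 20]]
[[y1, y4], [[y2, y5], [y6, y3]]] = [[0, 0], [0, 0]]


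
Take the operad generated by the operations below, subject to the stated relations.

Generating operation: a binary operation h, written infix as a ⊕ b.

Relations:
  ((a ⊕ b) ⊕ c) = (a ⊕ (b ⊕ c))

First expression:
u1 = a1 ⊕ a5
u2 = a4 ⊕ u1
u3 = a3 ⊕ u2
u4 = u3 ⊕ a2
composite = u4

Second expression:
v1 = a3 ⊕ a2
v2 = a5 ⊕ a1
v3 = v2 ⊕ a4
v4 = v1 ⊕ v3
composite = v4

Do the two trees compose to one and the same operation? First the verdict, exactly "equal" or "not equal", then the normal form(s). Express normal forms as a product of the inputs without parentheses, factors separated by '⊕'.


In normal form, the first expression is a3 ⊕ a4 ⊕ a1 ⊕ a5 ⊕ a2
In normal form, the second expression is a3 ⊕ a2 ⊕ a5 ⊕ a1 ⊕ a4
Distinct normal forms: not equal.

not equal: they reduce to a3 ⊕ a4 ⊕ a1 ⊕ a5 ⊕ a2 and a3 ⊕ a2 ⊕ a5 ⊕ a1 ⊕ a4


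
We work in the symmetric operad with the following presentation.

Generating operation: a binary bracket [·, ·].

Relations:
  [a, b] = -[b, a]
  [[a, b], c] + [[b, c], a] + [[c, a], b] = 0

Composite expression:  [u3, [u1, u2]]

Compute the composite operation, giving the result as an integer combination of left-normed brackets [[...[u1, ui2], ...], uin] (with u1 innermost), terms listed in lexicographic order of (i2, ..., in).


-[[u1, u2], u3]

Antisymmetry and Jacobi reduce to u1-anchored left-normed brackets.
Composite bracket: [u3, [u1, u2]]
Under [a, b] = ab - ba we get 4 signed associative words (2^2 = 4).
Keep just the words that open with u1:
  sign of u1u2u3 is -1, so it contributes -[[u1, u2], u3]


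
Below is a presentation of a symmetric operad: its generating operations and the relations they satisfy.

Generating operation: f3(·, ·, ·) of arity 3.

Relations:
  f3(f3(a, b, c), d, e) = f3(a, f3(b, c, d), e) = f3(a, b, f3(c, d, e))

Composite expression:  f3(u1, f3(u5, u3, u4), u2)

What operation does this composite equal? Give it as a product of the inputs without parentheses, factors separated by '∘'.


Associativity of f3 dissolves the nesting; only the u-input order survives.
f3(u5, u3, u4) spells out as u5 ∘ u3 ∘ u4
f3(u1, f3(u5, u3, u4), u2) spells out as u1 ∘ u5 ∘ u3 ∘ u4 ∘ u2

u1 ∘ u5 ∘ u3 ∘ u4 ∘ u2


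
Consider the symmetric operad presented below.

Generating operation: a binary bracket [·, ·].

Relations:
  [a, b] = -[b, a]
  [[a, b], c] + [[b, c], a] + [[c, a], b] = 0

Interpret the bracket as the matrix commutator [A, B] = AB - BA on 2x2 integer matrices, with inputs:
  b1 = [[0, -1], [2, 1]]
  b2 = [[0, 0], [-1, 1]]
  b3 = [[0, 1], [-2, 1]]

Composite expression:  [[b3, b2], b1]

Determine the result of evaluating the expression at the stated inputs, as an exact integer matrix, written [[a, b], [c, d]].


[[3, 3], [3, -3]]

[b3, b2] = [[-1, 1], [1, 1]]
[[b3, b2], b1] = [[3, 3], [3, -3]]


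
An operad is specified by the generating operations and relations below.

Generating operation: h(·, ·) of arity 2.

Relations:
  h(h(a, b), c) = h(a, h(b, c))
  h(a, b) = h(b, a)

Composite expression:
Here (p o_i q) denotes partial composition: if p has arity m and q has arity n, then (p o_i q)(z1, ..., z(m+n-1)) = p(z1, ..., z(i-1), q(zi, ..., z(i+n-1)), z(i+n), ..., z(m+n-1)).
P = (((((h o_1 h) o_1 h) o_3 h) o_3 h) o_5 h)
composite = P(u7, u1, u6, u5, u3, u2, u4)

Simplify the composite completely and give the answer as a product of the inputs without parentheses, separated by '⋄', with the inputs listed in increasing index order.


u1 ⋄ u2 ⋄ u3 ⋄ u4 ⋄ u5 ⋄ u6 ⋄ u7

Reordering under h is free, so list the u-inputs canonically.
h(u7, u1) reduces to u7 ⋄ u1
h(u6, u5) reduces to u6 ⋄ u5
h(u3, u2) reduces to u3 ⋄ u2
h(h(u6, u5), h(u3, u2)) reduces to u6 ⋄ u5 ⋄ u3 ⋄ u2
h(h(u7, u1), h(h(u6, u5), h(u3, u2))) reduces to u7 ⋄ u1 ⋄ u6 ⋄ u5 ⋄ u3 ⋄ u2
h(h(h(u7, u1), h(h(u6, u5), h(u3, u2))), u4) reduces to u7 ⋄ u1 ⋄ u6 ⋄ u5 ⋄ u3 ⋄ u2 ⋄ u4
putting the inputs in ascending order: u1 ⋄ u2 ⋄ u3 ⋄ u4 ⋄ u5 ⋄ u6 ⋄ u7


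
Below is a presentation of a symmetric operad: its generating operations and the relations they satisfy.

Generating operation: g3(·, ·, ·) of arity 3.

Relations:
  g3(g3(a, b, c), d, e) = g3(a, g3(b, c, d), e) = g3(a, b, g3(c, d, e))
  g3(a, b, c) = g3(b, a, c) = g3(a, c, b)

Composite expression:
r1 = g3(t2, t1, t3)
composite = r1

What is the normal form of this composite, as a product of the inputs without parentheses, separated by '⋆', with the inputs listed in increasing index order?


t1 ⋆ t2 ⋆ t3

With g3 associative and commutative, the t-input set is all that matters.
g3(t2, t1, t3) reduces to t2 ⋆ t1 ⋆ t3
rearranged into index order: t1 ⋆ t2 ⋆ t3


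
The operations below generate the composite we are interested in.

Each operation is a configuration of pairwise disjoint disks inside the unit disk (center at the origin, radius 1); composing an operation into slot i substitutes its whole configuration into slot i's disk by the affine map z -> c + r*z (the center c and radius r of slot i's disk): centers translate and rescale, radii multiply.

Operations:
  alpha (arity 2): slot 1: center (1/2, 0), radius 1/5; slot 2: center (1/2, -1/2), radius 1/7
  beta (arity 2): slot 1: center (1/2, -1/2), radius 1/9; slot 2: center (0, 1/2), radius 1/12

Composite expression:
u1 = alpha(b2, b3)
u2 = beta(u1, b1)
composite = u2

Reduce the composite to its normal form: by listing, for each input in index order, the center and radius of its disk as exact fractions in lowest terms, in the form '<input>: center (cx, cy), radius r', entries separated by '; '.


Affine substitution under beta: radii multiply and b-centers shift.
input b2: composing its 2 substitution steps yields center (5/9, -1/2), radius 1/45
input b3: composing its 2 substitution steps yields center (5/9, -5/9), radius 1/63
input b1: composing its 1 substitution step yields center (0, 1/2), radius 1/12

b1: center (0, 1/2), radius 1/12; b2: center (5/9, -1/2), radius 1/45; b3: center (5/9, -5/9), radius 1/63
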